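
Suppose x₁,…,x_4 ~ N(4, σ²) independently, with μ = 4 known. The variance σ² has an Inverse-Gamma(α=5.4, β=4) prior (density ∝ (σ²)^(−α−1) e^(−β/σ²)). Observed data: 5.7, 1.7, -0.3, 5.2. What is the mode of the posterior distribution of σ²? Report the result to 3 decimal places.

Sum of squared deviations about the known mean: SS = (5.7−4)² + (1.7−4)² + (-0.3−4)² + (5.2−4)² = 28.11.
The Normal likelihood contributes (σ²)^(−n/2) exp(−SS/(2σ²)), so the posterior is Inverse-Gamma(α + n/2, β + SS/2) = Inverse-Gamma(7.4, 18.055).
The mode of Inverse-Gamma(a, b) is b/(a+1) = 18.055/8.4 ≈ 2.149.

σ̂²_MAP = 2.149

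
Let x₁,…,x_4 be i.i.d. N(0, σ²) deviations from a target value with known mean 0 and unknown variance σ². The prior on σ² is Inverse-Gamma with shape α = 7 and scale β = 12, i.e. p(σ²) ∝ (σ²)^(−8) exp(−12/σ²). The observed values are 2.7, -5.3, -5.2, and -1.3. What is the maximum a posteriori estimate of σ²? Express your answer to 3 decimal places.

σ̂²_MAP = 4.406

Sum of squared deviations about the known mean: SS = (2.7−0)² + (-5.3−0)² + (-5.2−0)² + (-1.3−0)² = 64.11.
The Normal likelihood contributes (σ²)^(−n/2) exp(−SS/(2σ²)), so the posterior is Inverse-Gamma(α + n/2, β + SS/2) = Inverse-Gamma(9, 44.055).
The mode of Inverse-Gamma(a, b) is b/(a+1) = 44.055/10 ≈ 4.406.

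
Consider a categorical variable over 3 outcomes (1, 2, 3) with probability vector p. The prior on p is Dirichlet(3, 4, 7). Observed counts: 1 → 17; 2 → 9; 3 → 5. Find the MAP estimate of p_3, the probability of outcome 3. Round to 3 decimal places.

MAP estimate: 0.262

The posterior is Dirichlet(αᵢ + nᵢ) = Dirichlet(20, 13, 12).
For a Dirichlet(a₁,…,a_K) with all aᵢ > 1, the mode has j-th component (aⱼ − 1)/(Σaᵢ − K).
Here Σaᵢ = 45 and K = 3, so p_3 = (12 − 1)/(45 − 3) = 11/42 ≈ 0.262.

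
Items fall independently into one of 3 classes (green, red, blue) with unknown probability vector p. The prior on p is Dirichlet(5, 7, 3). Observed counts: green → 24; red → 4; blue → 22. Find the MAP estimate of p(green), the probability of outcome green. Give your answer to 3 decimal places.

MAP estimate of p(green) = 0.452

The posterior is Dirichlet(αᵢ + nᵢ) = Dirichlet(29, 11, 25).
For a Dirichlet(a₁,…,a_K) with all aᵢ > 1, the mode has j-th component (aⱼ − 1)/(Σaᵢ − K).
Here Σaᵢ = 65 and K = 3, so p(green) = (29 − 1)/(65 − 3) = 28/62 ≈ 0.452.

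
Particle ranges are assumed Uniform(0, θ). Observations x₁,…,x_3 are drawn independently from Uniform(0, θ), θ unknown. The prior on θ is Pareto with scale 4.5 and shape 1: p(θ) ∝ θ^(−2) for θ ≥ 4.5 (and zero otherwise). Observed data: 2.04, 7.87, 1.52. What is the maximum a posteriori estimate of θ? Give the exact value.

θ̂_MAP = 7.87

The Uniform(0, θ) likelihood is θ^(−n) for θ ≥ max(xᵢ), zero otherwise. Here max(xᵢ) = 7.87.
Posterior ∝ θ^(−2) · θ^(−3) = θ^(−5) on θ ≥ max(4.5, 7.87) = 7.87.
This density is strictly decreasing in θ, so the posterior mode lies at the lower boundary of the support.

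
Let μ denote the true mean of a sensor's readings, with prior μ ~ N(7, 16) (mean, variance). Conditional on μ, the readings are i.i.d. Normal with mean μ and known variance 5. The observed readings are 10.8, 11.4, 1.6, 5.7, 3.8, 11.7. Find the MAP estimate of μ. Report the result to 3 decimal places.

n = 6; x̄ = (10.8 + 11.4 + 1.6 + 5.7 + 3.8 + 11.7)/6 = 45/6 = 7.5.
For a Normal prior and Normal likelihood with known variance, the posterior is Normal; its mode equals its mean, the precision-weighted average.
Prior precision 1/σ₀² = 1/16 = 0.0625; data precision n/σ² = 6/5 = 1.2.
μ̂ = (0.0625·7 + 1.2·7.5) / (0.0625 + 1.2) = 9.4375/1.2625 = 755/101 ≈ 7.475.

μ̂_MAP = 7.475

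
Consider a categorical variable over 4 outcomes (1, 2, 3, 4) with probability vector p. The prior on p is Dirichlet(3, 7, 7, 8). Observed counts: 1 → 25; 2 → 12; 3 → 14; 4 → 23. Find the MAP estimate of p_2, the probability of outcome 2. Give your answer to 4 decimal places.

The posterior is Dirichlet(αᵢ + nᵢ) = Dirichlet(28, 19, 21, 31).
For a Dirichlet(a₁,…,a_K) with all aᵢ > 1, the mode has j-th component (aⱼ − 1)/(Σaᵢ − K).
Here Σaᵢ = 99 and K = 4, so p_2 = (19 − 1)/(99 − 4) = 18/95 ≈ 0.1895.

MAP estimate: 0.1895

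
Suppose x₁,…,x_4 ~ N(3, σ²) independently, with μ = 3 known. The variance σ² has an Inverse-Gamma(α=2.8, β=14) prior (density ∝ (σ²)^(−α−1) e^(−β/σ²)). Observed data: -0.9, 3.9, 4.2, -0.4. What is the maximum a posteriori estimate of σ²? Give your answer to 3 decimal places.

Sum of squared deviations about the known mean: SS = (-0.9−3)² + (3.9−3)² + (4.2−3)² + (-0.4−3)² = 29.02.
The Normal likelihood contributes (σ²)^(−n/2) exp(−SS/(2σ²)), so the posterior is Inverse-Gamma(α + n/2, β + SS/2) = Inverse-Gamma(4.8, 28.51).
The mode of Inverse-Gamma(a, b) is b/(a+1) = 28.51/5.8 ≈ 4.916.

σ̂²_MAP = 4.916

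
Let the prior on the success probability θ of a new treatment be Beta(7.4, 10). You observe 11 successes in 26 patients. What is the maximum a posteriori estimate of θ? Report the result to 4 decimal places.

θ̂_MAP = 0.4203

Prior: Beta(7.4, 10).
Data: 11 successes in 26 trials. The binomial likelihood contributes θ^11(1−θ)^15, so the posterior is Beta(7.4+11, 10+15) = Beta(18.4, 25).
For Beta(a, b) with a, b > 1 the mode is (a−1)/(a+b−2) = 17.4/41.4 ≈ 0.4203.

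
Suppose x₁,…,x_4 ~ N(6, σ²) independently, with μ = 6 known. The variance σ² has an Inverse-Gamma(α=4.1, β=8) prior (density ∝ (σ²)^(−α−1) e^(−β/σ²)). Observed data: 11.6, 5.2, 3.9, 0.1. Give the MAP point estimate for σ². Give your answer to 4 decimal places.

Sum of squared deviations about the known mean: SS = (11.6−6)² + (5.2−6)² + (3.9−6)² + (0.1−6)² = 71.22.
The Normal likelihood contributes (σ²)^(−n/2) exp(−SS/(2σ²)), so the posterior is Inverse-Gamma(α + n/2, β + SS/2) = Inverse-Gamma(6.1, 43.61).
The mode of Inverse-Gamma(a, b) is b/(a+1) = 43.61/7.1 ≈ 6.1423.

σ̂²_MAP = 6.1423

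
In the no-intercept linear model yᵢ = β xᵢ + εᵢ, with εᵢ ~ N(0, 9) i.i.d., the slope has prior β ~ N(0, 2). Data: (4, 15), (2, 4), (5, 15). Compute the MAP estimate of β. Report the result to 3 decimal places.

log p(β | y) = −Σ(yᵢ − βxᵢ)²/(2·9) − β²/(2·2) + const.
Setting the derivative to zero: Σxᵢ(yᵢ − βxᵢ)/9 − β/2 = 0, so β = Σxᵢyᵢ / (Σxᵢ² + σ²/τ²).
Σxᵢyᵢ = 4·15 + 2·4 + 5·15 = 143; Σxᵢ² = 45; σ²/τ² = 4.5.
β̂_MAP = 143 / (45 + 4.5) = 143/49.5 ≈ 2.889.

β̂_MAP = 2.889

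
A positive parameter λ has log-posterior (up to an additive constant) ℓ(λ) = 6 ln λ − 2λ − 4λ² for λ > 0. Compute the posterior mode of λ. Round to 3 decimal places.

ℓ'(λ) = 6/λ − 2 − 8λ. Setting this to zero and multiplying by λ: 8λ² + 2λ − 6 = 0.
λ = (−2 + √(2² + 4·8·6)) / (2·8) = (−2 + √196) / 16 = (−2 + 14)/16 = 3/4.
ℓ''(λ) = −6/λ² − 8 < 0, confirming a maximum.

λ̂_MAP = 0.750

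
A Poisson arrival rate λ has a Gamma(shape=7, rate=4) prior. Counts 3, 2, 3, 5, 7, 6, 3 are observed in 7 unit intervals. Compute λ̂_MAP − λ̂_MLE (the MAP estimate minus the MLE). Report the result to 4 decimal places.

MAP − MLE = -0.9610

Σxᵢ = 29. Posterior is Gamma(36, 11); MAP = (36−1)/11 = 35/11 ≈ 3.18182.
MLE = x̄ = 29/7 ≈ 4.14286.
Difference = 35/11 − 29/7 = -74/77 ≈ -0.9610.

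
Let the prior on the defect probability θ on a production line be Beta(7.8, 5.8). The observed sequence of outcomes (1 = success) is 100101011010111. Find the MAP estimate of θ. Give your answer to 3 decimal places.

θ̂_MAP = 0.594

Prior: Beta(7.8, 5.8).
Data: 9 successes in 15 trials (from the sequence). The binomial likelihood contributes θ^9(1−θ)^6, so the posterior is Beta(7.8+9, 5.8+6) = Beta(16.8, 11.8).
For Beta(a, b) with a, b > 1 the mode is (a−1)/(a+b−2) = 15.8/26.6 ≈ 0.594.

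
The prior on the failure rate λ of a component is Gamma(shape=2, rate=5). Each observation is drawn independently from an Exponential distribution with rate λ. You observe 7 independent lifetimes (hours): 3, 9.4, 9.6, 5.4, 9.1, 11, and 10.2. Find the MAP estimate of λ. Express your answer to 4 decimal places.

λ̂_MAP = 0.1276

The Exponential(rate=λ) likelihood is ∝ λ^n e^(−λΣtᵢ). Here n = 7 and Σtᵢ = 3 + 9.4 + 9.6 + 5.4 + 9.1 + 11 + 10.2 = 57.7.
Posterior ∝ λe^(−5λ) · λ^7e^(−57.7λ) = λ^8e^(−62.7λ), i.e. Gamma(9, 62.7).
Mode = (a−1)/b = 8/62.7 ≈ 0.1276.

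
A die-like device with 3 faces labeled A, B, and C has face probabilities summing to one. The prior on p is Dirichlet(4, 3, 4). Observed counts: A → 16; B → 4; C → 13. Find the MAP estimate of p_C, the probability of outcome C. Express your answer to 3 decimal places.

The posterior is Dirichlet(αᵢ + nᵢ) = Dirichlet(20, 7, 17).
For a Dirichlet(a₁,…,a_K) with all aᵢ > 1, the mode has j-th component (aⱼ − 1)/(Σaᵢ − K).
Here Σaᵢ = 44 and K = 3, so p_C = (17 − 1)/(44 − 3) = 16/41 ≈ 0.390.

MAP estimate of p_C = 0.390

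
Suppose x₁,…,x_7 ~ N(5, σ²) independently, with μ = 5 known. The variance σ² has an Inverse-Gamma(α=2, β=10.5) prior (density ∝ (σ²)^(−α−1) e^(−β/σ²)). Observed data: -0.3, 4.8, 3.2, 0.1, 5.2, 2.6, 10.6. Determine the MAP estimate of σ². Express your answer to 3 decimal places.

Sum of squared deviations about the known mean: SS = (-0.3−5)² + (4.8−5)² + (3.2−5)² + (0.1−5)² + (5.2−5)² + (2.6−5)² + (10.6−5)² = 92.54.
The Normal likelihood contributes (σ²)^(−n/2) exp(−SS/(2σ²)), so the posterior is Inverse-Gamma(α + n/2, β + SS/2) = Inverse-Gamma(5.5, 56.77).
The mode of Inverse-Gamma(a, b) is b/(a+1) = 56.77/6.5 ≈ 8.734.

σ̂²_MAP = 8.734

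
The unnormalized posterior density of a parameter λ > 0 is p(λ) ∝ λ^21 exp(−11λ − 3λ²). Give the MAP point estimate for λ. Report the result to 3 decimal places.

ℓ'(λ) = 21/λ − 11 − 6λ. Setting this to zero and multiplying by λ: 6λ² + 11λ − 21 = 0.
λ = (−11 + √(11² + 4·6·21)) / (2·6) = (−11 + √625) / 12 = (−11 + 25)/12 = 7/6.
ℓ''(λ) = −21/λ² − 6 < 0, confirming a maximum.

λ̂_MAP = 1.167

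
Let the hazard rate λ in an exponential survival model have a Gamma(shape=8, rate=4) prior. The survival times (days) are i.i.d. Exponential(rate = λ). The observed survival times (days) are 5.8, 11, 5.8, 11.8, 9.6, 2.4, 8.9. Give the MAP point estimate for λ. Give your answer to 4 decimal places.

The Exponential(rate=λ) likelihood is ∝ λ^n e^(−λΣtᵢ). Here n = 7 and Σtᵢ = 5.8 + 11 + 5.8 + 11.8 + 9.6 + 2.4 + 8.9 = 55.3.
Posterior ∝ λ^7e^(−4λ) · λ^7e^(−55.3λ) = λ^14e^(−59.3λ), i.e. Gamma(15, 59.3).
Mode = (a−1)/b = 14/59.3 ≈ 0.2361.

λ̂_MAP = 0.2361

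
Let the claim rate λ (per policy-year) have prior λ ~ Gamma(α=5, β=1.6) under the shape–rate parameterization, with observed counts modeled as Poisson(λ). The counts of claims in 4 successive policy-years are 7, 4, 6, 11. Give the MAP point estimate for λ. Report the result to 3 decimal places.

λ̂_MAP = 5.714

Σxᵢ = 7+4+6+11 = 28, with n = 4.
Posterior ∝ λ^4e^(−1.6λ) · λ^28e^(−4λ) = λ^32e^(−5.6λ), i.e. Gamma(shape=33, rate=5.6).
The mode of a Gamma(a, b) with a ≥ 1 (shape–rate) is (a−1)/b = 32/5.6 ≈ 5.714.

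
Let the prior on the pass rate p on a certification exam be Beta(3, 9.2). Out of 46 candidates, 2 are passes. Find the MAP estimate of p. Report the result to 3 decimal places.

p̂_MAP = 0.071

Prior: Beta(3, 9.2).
Data: 2 successes in 46 trials. The binomial likelihood contributes p^2(1−p)^44, so the posterior is Beta(3+2, 9.2+44) = Beta(5, 53.2).
For Beta(a, b) with a, b > 1 the mode is (a−1)/(a+b−2) = 4/56.2 ≈ 0.071.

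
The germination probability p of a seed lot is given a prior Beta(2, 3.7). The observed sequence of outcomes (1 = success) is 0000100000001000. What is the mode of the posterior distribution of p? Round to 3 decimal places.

p̂_MAP = 0.152

Prior: Beta(2, 3.7).
Data: 2 successes in 16 trials (from the sequence). The binomial likelihood contributes p^2(1−p)^14, so the posterior is Beta(2+2, 3.7+14) = Beta(4, 17.7).
For Beta(a, b) with a, b > 1 the mode is (a−1)/(a+b−2) = 3/19.7 ≈ 0.152.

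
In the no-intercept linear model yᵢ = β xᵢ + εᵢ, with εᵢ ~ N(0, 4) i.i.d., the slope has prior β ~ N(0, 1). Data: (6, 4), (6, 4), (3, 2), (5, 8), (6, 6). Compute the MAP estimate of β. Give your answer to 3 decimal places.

β̂_MAP = 0.890

log p(β | y) = −Σ(yᵢ − βxᵢ)²/(2·4) − β²/(2·1) + const.
Setting the derivative to zero: Σxᵢ(yᵢ − βxᵢ)/4 − β/1 = 0, so β = Σxᵢyᵢ / (Σxᵢ² + σ²/τ²).
Σxᵢyᵢ = 6·4 + 6·4 + 3·2 + 5·8 + 6·6 = 130; Σxᵢ² = 142; σ²/τ² = 4.
β̂_MAP = 130 / (142 + 4) = 130/146 ≈ 0.890.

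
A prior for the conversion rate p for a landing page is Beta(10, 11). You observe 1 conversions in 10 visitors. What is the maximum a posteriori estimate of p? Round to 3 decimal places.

p̂_MAP = 0.345

Prior: Beta(10, 11).
Data: 1 success in 10 trials. The binomial likelihood contributes p(1−p)^9, so the posterior is Beta(10+1, 11+9) = Beta(11, 20).
For Beta(a, b) with a, b > 1 the mode is (a−1)/(a+b−2) = 10/29 ≈ 0.345.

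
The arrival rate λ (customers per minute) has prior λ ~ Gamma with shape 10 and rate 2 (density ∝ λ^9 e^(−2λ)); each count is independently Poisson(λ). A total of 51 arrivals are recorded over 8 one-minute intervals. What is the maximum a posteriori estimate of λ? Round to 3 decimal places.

λ̂_MAP = 6.000

Σxᵢ = 51, n = 8.
Posterior ∝ λ^9e^(−2λ) · λ^51e^(−8λ) = λ^60e^(−10λ), i.e. Gamma(shape=61, rate=10).
The mode of a Gamma(a, b) with a ≥ 1 (shape–rate) is (a−1)/b = 60/10 ≈ 6.000.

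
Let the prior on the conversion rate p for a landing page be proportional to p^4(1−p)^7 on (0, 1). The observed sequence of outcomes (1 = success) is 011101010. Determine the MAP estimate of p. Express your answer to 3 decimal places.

The prior density ∝ p^4(1−p)^7 is the kernel of Beta(5, 8).
Data: 5 successes in 9 trials (from the sequence). The binomial likelihood contributes p^5(1−p)^4, so the posterior is Beta(5+5, 8+4) = Beta(10, 12).
For Beta(a, b) with a, b > 1 the mode is (a−1)/(a+b−2) = 9/20 ≈ 0.450.

p̂_MAP = 0.450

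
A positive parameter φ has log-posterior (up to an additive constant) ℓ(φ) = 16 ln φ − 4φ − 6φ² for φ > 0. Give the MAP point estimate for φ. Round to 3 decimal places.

φ̂_MAP = 1.000

ℓ'(φ) = 16/φ − 4 − 12φ. Setting this to zero and multiplying by φ: 12φ² + 4φ − 16 = 0.
φ = (−4 + √(4² + 4·12·16)) / (2·12) = (−4 + √784) / 24 = (−4 + 28)/24 = 1.
ℓ''(φ) = −16/φ² − 12 < 0, confirming a maximum.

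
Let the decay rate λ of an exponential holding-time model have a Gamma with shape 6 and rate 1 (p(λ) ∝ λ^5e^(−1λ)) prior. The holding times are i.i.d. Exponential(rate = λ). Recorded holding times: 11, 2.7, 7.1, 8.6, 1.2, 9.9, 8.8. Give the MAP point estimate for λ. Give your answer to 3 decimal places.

λ̂_MAP = 0.239

The Exponential(rate=λ) likelihood is ∝ λ^n e^(−λΣtᵢ). Here n = 7 and Σtᵢ = 11 + 2.7 + 7.1 + 8.6 + 1.2 + 9.9 + 8.8 = 49.3.
Posterior ∝ λ^5e^(−1λ) · λ^7e^(−49.3λ) = λ^12e^(−50.3λ), i.e. Gamma(13, 50.3).
Mode = (a−1)/b = 12/50.3 ≈ 0.239.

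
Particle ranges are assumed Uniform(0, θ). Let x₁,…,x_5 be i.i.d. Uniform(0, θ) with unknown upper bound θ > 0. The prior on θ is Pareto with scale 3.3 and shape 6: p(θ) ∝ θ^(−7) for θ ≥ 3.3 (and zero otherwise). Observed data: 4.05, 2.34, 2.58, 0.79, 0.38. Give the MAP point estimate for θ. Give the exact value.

θ̂_MAP = 4.05

The Uniform(0, θ) likelihood is θ^(−n) for θ ≥ max(xᵢ), zero otherwise. Here max(xᵢ) = 4.05.
Posterior ∝ θ^(−7) · θ^(−5) = θ^(−12) on θ ≥ max(3.3, 4.05) = 4.05.
This density is strictly decreasing in θ, so the posterior mode lies at the lower boundary of the support.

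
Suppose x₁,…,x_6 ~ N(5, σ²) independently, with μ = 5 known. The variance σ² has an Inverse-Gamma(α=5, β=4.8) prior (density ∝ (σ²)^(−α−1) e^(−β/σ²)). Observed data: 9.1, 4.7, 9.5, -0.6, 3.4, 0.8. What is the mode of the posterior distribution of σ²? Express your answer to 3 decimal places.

σ̂²_MAP = 5.462

Sum of squared deviations about the known mean: SS = (9.1−5)² + (4.7−5)² + (9.5−5)² + (-0.6−5)² + (3.4−5)² + (0.8−5)² = 88.71.
The Normal likelihood contributes (σ²)^(−n/2) exp(−SS/(2σ²)), so the posterior is Inverse-Gamma(α + n/2, β + SS/2) = Inverse-Gamma(8, 49.155).
The mode of Inverse-Gamma(a, b) is b/(a+1) = 49.155/9 ≈ 5.462.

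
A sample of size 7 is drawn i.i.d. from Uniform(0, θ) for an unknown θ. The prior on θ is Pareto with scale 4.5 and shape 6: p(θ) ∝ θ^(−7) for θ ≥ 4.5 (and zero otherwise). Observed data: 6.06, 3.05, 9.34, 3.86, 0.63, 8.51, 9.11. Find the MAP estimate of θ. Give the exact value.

θ̂_MAP = 9.34

The Uniform(0, θ) likelihood is θ^(−n) for θ ≥ max(xᵢ), zero otherwise. Here max(xᵢ) = 9.34.
Posterior ∝ θ^(−7) · θ^(−7) = θ^(−14) on θ ≥ max(4.5, 9.34) = 9.34.
This density is strictly decreasing in θ, so the posterior mode lies at the lower boundary of the support.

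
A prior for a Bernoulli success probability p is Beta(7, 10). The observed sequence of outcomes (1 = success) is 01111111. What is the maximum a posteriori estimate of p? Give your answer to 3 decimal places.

Prior: Beta(7, 10).
Data: 7 successes in 8 trials (from the sequence). The binomial likelihood contributes p^7(1−p)^1, so the posterior is Beta(7+7, 10+1) = Beta(14, 11).
For Beta(a, b) with a, b > 1 the mode is (a−1)/(a+b−2) = 13/23 ≈ 0.565.

p̂_MAP = 0.565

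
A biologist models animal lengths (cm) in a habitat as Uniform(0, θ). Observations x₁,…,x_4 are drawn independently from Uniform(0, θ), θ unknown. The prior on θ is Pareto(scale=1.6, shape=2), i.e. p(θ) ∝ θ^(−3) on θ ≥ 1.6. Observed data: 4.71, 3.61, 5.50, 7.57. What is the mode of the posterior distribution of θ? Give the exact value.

θ̂_MAP = 7.57

The Uniform(0, θ) likelihood is θ^(−n) for θ ≥ max(xᵢ), zero otherwise. Here max(xᵢ) = 7.57.
Posterior ∝ θ^(−3) · θ^(−4) = θ^(−7) on θ ≥ max(1.6, 7.57) = 7.57.
This density is strictly decreasing in θ, so the posterior mode lies at the lower boundary of the support.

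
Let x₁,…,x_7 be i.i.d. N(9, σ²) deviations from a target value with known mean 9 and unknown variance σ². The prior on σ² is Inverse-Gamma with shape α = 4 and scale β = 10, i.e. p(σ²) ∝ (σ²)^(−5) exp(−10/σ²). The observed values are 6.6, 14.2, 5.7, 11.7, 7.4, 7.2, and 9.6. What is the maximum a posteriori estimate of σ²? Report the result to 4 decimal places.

Sum of squared deviations about the known mean: SS = (6.6−9)² + (14.2−9)² + (5.7−9)² + (11.7−9)² + (7.4−9)² + (7.2−9)² + (9.6−9)² = 57.14.
The Normal likelihood contributes (σ²)^(−n/2) exp(−SS/(2σ²)), so the posterior is Inverse-Gamma(α + n/2, β + SS/2) = Inverse-Gamma(7.5, 38.57).
The mode of Inverse-Gamma(a, b) is b/(a+1) = 38.57/8.5 ≈ 4.5376.

σ̂²_MAP = 4.5376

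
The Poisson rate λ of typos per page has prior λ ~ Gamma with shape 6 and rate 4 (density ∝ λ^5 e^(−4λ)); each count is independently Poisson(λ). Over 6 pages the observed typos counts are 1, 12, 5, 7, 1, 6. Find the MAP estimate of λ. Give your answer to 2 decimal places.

λ̂_MAP = 3.70

Σxᵢ = 1+12+5+7+1+6 = 32, with n = 6.
Posterior ∝ λ^5e^(−4λ) · λ^32e^(−6λ) = λ^37e^(−10λ), i.e. Gamma(shape=38, rate=10).
The mode of a Gamma(a, b) with a ≥ 1 (shape–rate) is (a−1)/b = 37/10 ≈ 3.70.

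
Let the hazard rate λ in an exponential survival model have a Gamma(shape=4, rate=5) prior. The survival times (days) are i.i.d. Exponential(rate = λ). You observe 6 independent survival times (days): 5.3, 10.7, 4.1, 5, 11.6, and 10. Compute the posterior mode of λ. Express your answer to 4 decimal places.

The Exponential(rate=λ) likelihood is ∝ λ^n e^(−λΣtᵢ). Here n = 6 and Σtᵢ = 5.3 + 10.7 + 4.1 + 5 + 11.6 + 10 = 46.7.
Posterior ∝ λ^3e^(−5λ) · λ^6e^(−46.7λ) = λ^9e^(−51.7λ), i.e. Gamma(10, 51.7).
Mode = (a−1)/b = 9/51.7 ≈ 0.1741.

λ̂_MAP = 0.1741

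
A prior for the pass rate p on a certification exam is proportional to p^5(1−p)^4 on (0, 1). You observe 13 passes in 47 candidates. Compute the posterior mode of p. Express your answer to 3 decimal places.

The prior density ∝ p^5(1−p)^4 is the kernel of Beta(6, 5).
Data: 13 successes in 47 trials. The binomial likelihood contributes p^13(1−p)^34, so the posterior is Beta(6+13, 5+34) = Beta(19, 39).
For Beta(a, b) with a, b > 1 the mode is (a−1)/(a+b−2) = 18/56 ≈ 0.321.

p̂_MAP = 0.321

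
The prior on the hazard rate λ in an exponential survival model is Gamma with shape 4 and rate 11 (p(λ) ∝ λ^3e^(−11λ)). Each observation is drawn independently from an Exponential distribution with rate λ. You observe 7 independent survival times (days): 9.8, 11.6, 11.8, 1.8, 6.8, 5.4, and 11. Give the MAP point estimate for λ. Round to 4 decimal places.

The Exponential(rate=λ) likelihood is ∝ λ^n e^(−λΣtᵢ). Here n = 7 and Σtᵢ = 9.8 + 11.6 + 11.8 + 1.8 + 6.8 + 5.4 + 11 = 58.2.
Posterior ∝ λ^3e^(−11λ) · λ^7e^(−58.2λ) = λ^10e^(−69.2λ), i.e. Gamma(11, 69.2).
Mode = (a−1)/b = 10/69.2 ≈ 0.1445.

λ̂_MAP = 0.1445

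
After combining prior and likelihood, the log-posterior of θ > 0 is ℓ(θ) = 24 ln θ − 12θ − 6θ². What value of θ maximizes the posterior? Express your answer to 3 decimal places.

ℓ'(θ) = 24/θ − 12 − 12θ. Setting this to zero and multiplying by θ: 12θ² + 12θ − 24 = 0.
θ = (−12 + √(12² + 4·12·24)) / (2·12) = (−12 + √1296) / 24 = (−12 + 36)/24 = 1.
ℓ''(θ) = −24/θ² − 12 < 0, confirming a maximum.

θ̂_MAP = 1.000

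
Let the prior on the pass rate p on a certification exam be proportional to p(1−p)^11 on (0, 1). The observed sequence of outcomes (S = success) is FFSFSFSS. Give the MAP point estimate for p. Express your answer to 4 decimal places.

The prior density ∝ p(1−p)^11 is the kernel of Beta(2, 12).
Data: 4 successes in 8 trials (from the sequence). The binomial likelihood contributes p^4(1−p)^4, so the posterior is Beta(2+4, 12+4) = Beta(6, 16).
For Beta(a, b) with a, b > 1 the mode is (a−1)/(a+b−2) = 5/20 ≈ 0.2500.

p̂_MAP = 0.2500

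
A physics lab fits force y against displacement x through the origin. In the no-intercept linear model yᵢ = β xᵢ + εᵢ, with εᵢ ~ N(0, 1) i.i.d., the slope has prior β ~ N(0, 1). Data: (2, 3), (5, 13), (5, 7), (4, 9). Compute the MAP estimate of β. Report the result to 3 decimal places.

β̂_MAP = 2.000

log p(β | y) = −Σ(yᵢ − βxᵢ)²/(2·1) − β²/(2·1) + const.
Setting the derivative to zero: Σxᵢ(yᵢ − βxᵢ)/1 − β/1 = 0, so β = Σxᵢyᵢ / (Σxᵢ² + σ²/τ²).
Σxᵢyᵢ = 2·3 + 5·13 + 5·7 + 4·9 = 142; Σxᵢ² = 70; σ²/τ² = 1.
β̂_MAP = 142 / (70 + 1) = 142/71 ≈ 2.000.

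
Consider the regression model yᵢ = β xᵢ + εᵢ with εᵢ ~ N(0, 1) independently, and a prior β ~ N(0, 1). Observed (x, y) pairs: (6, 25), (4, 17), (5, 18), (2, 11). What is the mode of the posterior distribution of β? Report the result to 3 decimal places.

β̂_MAP = 4.024

log p(β | y) = −Σ(yᵢ − βxᵢ)²/(2·1) − β²/(2·1) + const.
Setting the derivative to zero: Σxᵢ(yᵢ − βxᵢ)/1 − β/1 = 0, so β = Σxᵢyᵢ / (Σxᵢ² + σ²/τ²).
Σxᵢyᵢ = 6·25 + 4·17 + 5·18 + 2·11 = 330; Σxᵢ² = 81; σ²/τ² = 1.
β̂_MAP = 330 / (81 + 1) = 330/82 ≈ 4.024.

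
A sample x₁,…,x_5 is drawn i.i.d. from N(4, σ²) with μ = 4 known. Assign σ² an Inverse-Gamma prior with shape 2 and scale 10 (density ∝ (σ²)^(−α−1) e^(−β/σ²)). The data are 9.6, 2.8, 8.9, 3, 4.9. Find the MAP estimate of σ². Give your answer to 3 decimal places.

σ̂²_MAP = 7.147

Sum of squared deviations about the known mean: SS = (9.6−4)² + (2.8−4)² + (8.9−4)² + (3−4)² + (4.9−4)² = 58.62.
The Normal likelihood contributes (σ²)^(−n/2) exp(−SS/(2σ²)), so the posterior is Inverse-Gamma(α + n/2, β + SS/2) = Inverse-Gamma(4.5, 39.31).
The mode of Inverse-Gamma(a, b) is b/(a+1) = 39.31/5.5 ≈ 7.147.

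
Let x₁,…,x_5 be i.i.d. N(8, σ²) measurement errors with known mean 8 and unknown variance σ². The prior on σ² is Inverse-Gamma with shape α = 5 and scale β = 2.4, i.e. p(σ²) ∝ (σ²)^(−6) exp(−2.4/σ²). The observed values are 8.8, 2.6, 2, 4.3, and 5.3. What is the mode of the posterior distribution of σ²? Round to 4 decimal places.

Sum of squared deviations about the known mean: SS = (8.8−8)² + (2.6−8)² + (2−8)² + (4.3−8)² + (5.3−8)² = 86.78.
The Normal likelihood contributes (σ²)^(−n/2) exp(−SS/(2σ²)), so the posterior is Inverse-Gamma(α + n/2, β + SS/2) = Inverse-Gamma(7.5, 45.79).
The mode of Inverse-Gamma(a, b) is b/(a+1) = 45.79/8.5 ≈ 5.3871.

σ̂²_MAP = 5.3871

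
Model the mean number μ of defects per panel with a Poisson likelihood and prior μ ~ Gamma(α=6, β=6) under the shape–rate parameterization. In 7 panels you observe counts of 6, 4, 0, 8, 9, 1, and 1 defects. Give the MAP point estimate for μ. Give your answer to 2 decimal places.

Σxᵢ = 6+4+0+8+9+1+1 = 29, with n = 7.
Posterior ∝ μ^5e^(−6μ) · μ^29e^(−7μ) = μ^34e^(−13μ), i.e. Gamma(shape=35, rate=13).
The mode of a Gamma(a, b) with a ≥ 1 (shape–rate) is (a−1)/b = 34/13 ≈ 2.62.

μ̂_MAP = 2.62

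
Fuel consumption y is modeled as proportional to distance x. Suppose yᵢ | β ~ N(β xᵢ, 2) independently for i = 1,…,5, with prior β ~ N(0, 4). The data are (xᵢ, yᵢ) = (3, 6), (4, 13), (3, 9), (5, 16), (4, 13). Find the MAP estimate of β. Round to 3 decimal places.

β̂_MAP = 3.033

log p(β | y) = −Σ(yᵢ − βxᵢ)²/(2·2) − β²/(2·4) + const.
Setting the derivative to zero: Σxᵢ(yᵢ − βxᵢ)/2 − β/4 = 0, so β = Σxᵢyᵢ / (Σxᵢ² + σ²/τ²).
Σxᵢyᵢ = 3·6 + 4·13 + 3·9 + 5·16 + 4·13 = 229; Σxᵢ² = 75; σ²/τ² = 0.5.
β̂_MAP = 229 / (75 + 0.5) = 229/75.5 ≈ 3.033.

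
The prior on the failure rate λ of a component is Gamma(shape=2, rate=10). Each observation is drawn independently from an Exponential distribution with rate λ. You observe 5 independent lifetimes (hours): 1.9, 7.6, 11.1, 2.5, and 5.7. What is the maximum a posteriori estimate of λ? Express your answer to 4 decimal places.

The Exponential(rate=λ) likelihood is ∝ λ^n e^(−λΣtᵢ). Here n = 5 and Σtᵢ = 1.9 + 7.6 + 11.1 + 2.5 + 5.7 = 28.8.
Posterior ∝ λe^(−10λ) · λ^5e^(−28.8λ) = λ^6e^(−38.8λ), i.e. Gamma(7, 38.8).
Mode = (a−1)/b = 6/38.8 ≈ 0.1546.

λ̂_MAP = 0.1546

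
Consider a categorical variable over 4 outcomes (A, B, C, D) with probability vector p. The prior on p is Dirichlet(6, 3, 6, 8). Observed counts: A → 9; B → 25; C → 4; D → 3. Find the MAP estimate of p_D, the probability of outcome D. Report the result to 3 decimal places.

The posterior is Dirichlet(αᵢ + nᵢ) = Dirichlet(15, 28, 10, 11).
For a Dirichlet(a₁,…,a_K) with all aᵢ > 1, the mode has j-th component (aⱼ − 1)/(Σaᵢ − K).
Here Σaᵢ = 64 and K = 4, so p_D = (11 − 1)/(64 − 4) = 10/60 ≈ 0.167.

MAP estimate of p_D = 0.167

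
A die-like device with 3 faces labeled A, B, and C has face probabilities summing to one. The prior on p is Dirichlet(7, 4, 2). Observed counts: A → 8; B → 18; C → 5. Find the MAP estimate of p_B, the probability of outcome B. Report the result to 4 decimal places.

The posterior is Dirichlet(αᵢ + nᵢ) = Dirichlet(15, 22, 7).
For a Dirichlet(a₁,…,a_K) with all aᵢ > 1, the mode has j-th component (aⱼ − 1)/(Σaᵢ − K).
Here Σaᵢ = 44 and K = 3, so p_B = (22 − 1)/(44 − 3) = 21/41 ≈ 0.5122.

MAP estimate of p_B = 0.5122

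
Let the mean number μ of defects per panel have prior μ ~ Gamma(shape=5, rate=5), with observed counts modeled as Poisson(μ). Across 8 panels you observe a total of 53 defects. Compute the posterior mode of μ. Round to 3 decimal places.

μ̂_MAP = 4.385

Σxᵢ = 53, n = 8.
Posterior ∝ μ^4e^(−5μ) · μ^53e^(−8μ) = μ^57e^(−13μ), i.e. Gamma(shape=58, rate=13).
The mode of a Gamma(a, b) with a ≥ 1 (shape–rate) is (a−1)/b = 57/13 ≈ 4.385.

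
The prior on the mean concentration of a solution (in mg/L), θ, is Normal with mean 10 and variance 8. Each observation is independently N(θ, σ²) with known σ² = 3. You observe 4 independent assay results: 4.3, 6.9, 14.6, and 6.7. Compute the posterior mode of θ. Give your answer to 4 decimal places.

θ̂_MAP = 8.2857

n = 4; x̄ = (4.3 + 6.9 + 14.6 + 6.7)/4 = 32.5/4 = 8.125.
For a Normal prior and Normal likelihood with known variance, the posterior is Normal; its mode equals its mean, the precision-weighted average.
Prior precision 1/σ₀² = 1/8 = 0.125; data precision n/σ² = 4/3.
θ̂ = (0.125·10 + (4/3)·8.125) / (0.125 + 4/3) = (145/12)/(35/24) = 58/7 ≈ 8.2857.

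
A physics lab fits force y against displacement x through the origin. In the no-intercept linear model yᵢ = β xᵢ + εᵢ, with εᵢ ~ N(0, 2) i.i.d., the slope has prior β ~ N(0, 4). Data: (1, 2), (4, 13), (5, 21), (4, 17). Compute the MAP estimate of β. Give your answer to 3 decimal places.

β̂_MAP = 3.880

log p(β | y) = −Σ(yᵢ − βxᵢ)²/(2·2) − β²/(2·4) + const.
Setting the derivative to zero: Σxᵢ(yᵢ − βxᵢ)/2 − β/4 = 0, so β = Σxᵢyᵢ / (Σxᵢ² + σ²/τ²).
Σxᵢyᵢ = 1·2 + 4·13 + 5·21 + 4·17 = 227; Σxᵢ² = 58; σ²/τ² = 0.5.
β̂_MAP = 227 / (58 + 0.5) = 227/58.5 ≈ 3.880.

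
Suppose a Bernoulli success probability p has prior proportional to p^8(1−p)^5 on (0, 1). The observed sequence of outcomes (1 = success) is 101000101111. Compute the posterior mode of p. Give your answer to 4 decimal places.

The prior density ∝ p^8(1−p)^5 is the kernel of Beta(9, 6).
Data: 7 successes in 12 trials (from the sequence). The binomial likelihood contributes p^7(1−p)^5, so the posterior is Beta(9+7, 6+5) = Beta(16, 11).
For Beta(a, b) with a, b > 1 the mode is (a−1)/(a+b−2) = 15/25 ≈ 0.6000.

p̂_MAP = 0.6000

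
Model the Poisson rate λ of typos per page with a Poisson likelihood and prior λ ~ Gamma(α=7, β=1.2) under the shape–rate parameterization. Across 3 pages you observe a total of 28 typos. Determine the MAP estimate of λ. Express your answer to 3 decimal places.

Σxᵢ = 28, n = 3.
Posterior ∝ λ^6e^(−1.2λ) · λ^28e^(−3λ) = λ^34e^(−4.2λ), i.e. Gamma(shape=35, rate=4.2).
The mode of a Gamma(a, b) with a ≥ 1 (shape–rate) is (a−1)/b = 34/4.2 ≈ 8.095.

λ̂_MAP = 8.095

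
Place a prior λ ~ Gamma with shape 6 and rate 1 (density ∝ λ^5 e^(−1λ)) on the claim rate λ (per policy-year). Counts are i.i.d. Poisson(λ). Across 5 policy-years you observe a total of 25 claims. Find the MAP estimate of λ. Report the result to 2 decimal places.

Σxᵢ = 25, n = 5.
Posterior ∝ λ^5e^(−1λ) · λ^25e^(−5λ) = λ^30e^(−6λ), i.e. Gamma(shape=31, rate=6).
The mode of a Gamma(a, b) with a ≥ 1 (shape–rate) is (a−1)/b = 30/6 ≈ 5.00.

λ̂_MAP = 5.00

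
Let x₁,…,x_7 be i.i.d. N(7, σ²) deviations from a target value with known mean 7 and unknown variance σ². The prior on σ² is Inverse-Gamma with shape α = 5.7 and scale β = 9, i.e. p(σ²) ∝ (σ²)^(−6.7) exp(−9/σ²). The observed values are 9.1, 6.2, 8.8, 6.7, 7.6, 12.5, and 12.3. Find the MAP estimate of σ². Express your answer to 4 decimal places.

σ̂²_MAP = 4.1706

Sum of squared deviations about the known mean: SS = (9.1−7)² + (6.2−7)² + (8.8−7)² + (6.7−7)² + (7.6−7)² + (12.5−7)² + (12.3−7)² = 67.08.
The Normal likelihood contributes (σ²)^(−n/2) exp(−SS/(2σ²)), so the posterior is Inverse-Gamma(α + n/2, β + SS/2) = Inverse-Gamma(9.2, 42.54).
The mode of Inverse-Gamma(a, b) is b/(a+1) = 42.54/10.2 ≈ 4.1706.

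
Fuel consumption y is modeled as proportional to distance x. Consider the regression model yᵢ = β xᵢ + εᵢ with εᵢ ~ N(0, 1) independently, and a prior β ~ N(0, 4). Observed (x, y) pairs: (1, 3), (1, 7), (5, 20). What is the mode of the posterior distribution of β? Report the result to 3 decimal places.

log p(β | y) = −Σ(yᵢ − βxᵢ)²/(2·1) − β²/(2·4) + const.
Setting the derivative to zero: Σxᵢ(yᵢ − βxᵢ)/1 − β/4 = 0, so β = Σxᵢyᵢ / (Σxᵢ² + σ²/τ²).
Σxᵢyᵢ = 1·3 + 1·7 + 5·20 = 110; Σxᵢ² = 27; σ²/τ² = 0.25.
β̂_MAP = 110 / (27 + 0.25) = 110/27.25 ≈ 4.037.

β̂_MAP = 4.037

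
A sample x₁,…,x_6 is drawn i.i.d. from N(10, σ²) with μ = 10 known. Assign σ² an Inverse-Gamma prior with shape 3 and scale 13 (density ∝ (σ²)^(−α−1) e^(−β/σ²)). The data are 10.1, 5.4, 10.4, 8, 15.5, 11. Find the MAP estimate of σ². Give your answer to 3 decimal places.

Sum of squared deviations about the known mean: SS = (10.1−10)² + (5.4−10)² + (10.4−10)² + (8−10)² + (15.5−10)² + (11−10)² = 56.58.
The Normal likelihood contributes (σ²)^(−n/2) exp(−SS/(2σ²)), so the posterior is Inverse-Gamma(α + n/2, β + SS/2) = Inverse-Gamma(6, 41.29).
The mode of Inverse-Gamma(a, b) is b/(a+1) = 41.29/7 ≈ 5.899.

σ̂²_MAP = 5.899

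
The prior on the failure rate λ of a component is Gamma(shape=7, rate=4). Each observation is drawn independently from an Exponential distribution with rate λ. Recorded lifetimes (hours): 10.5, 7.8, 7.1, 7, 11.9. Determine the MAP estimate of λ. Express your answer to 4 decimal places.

λ̂_MAP = 0.2277

The Exponential(rate=λ) likelihood is ∝ λ^n e^(−λΣtᵢ). Here n = 5 and Σtᵢ = 10.5 + 7.8 + 7.1 + 7 + 11.9 = 44.3.
Posterior ∝ λ^6e^(−4λ) · λ^5e^(−44.3λ) = λ^11e^(−48.3λ), i.e. Gamma(12, 48.3).
Mode = (a−1)/b = 11/48.3 ≈ 0.2277.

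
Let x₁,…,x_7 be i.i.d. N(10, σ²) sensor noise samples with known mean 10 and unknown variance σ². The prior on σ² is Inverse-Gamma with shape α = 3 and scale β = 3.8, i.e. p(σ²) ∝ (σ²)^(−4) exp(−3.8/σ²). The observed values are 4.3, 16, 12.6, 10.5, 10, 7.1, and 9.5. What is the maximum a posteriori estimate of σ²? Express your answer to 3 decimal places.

σ̂²_MAP = 6.117

Sum of squared deviations about the known mean: SS = (4.3−10)² + (16−10)² + (12.6−10)² + (10.5−10)² + (10−10)² + (7.1−10)² + (9.5−10)² = 84.16.
The Normal likelihood contributes (σ²)^(−n/2) exp(−SS/(2σ²)), so the posterior is Inverse-Gamma(α + n/2, β + SS/2) = Inverse-Gamma(6.5, 45.88).
The mode of Inverse-Gamma(a, b) is b/(a+1) = 45.88/7.5 ≈ 6.117.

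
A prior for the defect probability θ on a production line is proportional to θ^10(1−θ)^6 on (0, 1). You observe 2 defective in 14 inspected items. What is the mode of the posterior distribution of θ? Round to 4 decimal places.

θ̂_MAP = 0.4000

The prior density ∝ θ^10(1−θ)^6 is the kernel of Beta(11, 7).
Data: 2 successes in 14 trials. The binomial likelihood contributes θ^2(1−θ)^12, so the posterior is Beta(11+2, 7+12) = Beta(13, 19).
For Beta(a, b) with a, b > 1 the mode is (a−1)/(a+b−2) = 12/30 ≈ 0.4000.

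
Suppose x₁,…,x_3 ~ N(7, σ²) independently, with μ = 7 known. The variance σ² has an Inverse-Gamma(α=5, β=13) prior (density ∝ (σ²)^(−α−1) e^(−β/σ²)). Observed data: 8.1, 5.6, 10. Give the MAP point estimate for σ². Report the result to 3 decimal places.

σ̂²_MAP = 2.545

Sum of squared deviations about the known mean: SS = (8.1−7)² + (5.6−7)² + (10−7)² = 12.17.
The Normal likelihood contributes (σ²)^(−n/2) exp(−SS/(2σ²)), so the posterior is Inverse-Gamma(α + n/2, β + SS/2) = Inverse-Gamma(6.5, 19.085).
The mode of Inverse-Gamma(a, b) is b/(a+1) = 19.085/7.5 ≈ 2.545.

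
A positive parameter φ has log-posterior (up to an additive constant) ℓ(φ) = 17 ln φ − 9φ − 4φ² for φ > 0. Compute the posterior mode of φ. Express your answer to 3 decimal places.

φ̂_MAP = 1.000

ℓ'(φ) = 17/φ − 9 − 8φ. Setting this to zero and multiplying by φ: 8φ² + 9φ − 17 = 0.
φ = (−9 + √(9² + 4·8·17)) / (2·8) = (−9 + √625) / 16 = (−9 + 25)/16 = 1.
ℓ''(φ) = −17/φ² − 8 < 0, confirming a maximum.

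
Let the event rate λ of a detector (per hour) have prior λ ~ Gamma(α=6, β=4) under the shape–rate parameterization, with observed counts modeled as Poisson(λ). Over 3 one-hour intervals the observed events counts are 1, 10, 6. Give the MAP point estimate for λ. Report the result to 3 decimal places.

λ̂_MAP = 3.143

Σxᵢ = 1+10+6 = 17, with n = 3.
Posterior ∝ λ^5e^(−4λ) · λ^17e^(−3λ) = λ^22e^(−7λ), i.e. Gamma(shape=23, rate=7).
The mode of a Gamma(a, b) with a ≥ 1 (shape–rate) is (a−1)/b = 22/7 ≈ 3.143.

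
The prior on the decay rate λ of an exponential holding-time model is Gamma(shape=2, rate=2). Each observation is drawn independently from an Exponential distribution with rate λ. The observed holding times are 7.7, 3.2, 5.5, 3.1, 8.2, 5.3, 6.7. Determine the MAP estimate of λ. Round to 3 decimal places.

The Exponential(rate=λ) likelihood is ∝ λ^n e^(−λΣtᵢ). Here n = 7 and Σtᵢ = 7.7 + 3.2 + 5.5 + 3.1 + 8.2 + 5.3 + 6.7 = 39.7.
Posterior ∝ λe^(−2λ) · λ^7e^(−39.7λ) = λ^8e^(−41.7λ), i.e. Gamma(9, 41.7).
Mode = (a−1)/b = 8/41.7 ≈ 0.192.

λ̂_MAP = 0.192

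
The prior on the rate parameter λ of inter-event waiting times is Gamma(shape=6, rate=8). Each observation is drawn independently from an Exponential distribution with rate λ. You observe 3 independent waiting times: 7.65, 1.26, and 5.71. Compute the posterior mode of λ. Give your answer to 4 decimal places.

The Exponential(rate=λ) likelihood is ∝ λ^n e^(−λΣtᵢ). Here n = 3 and Σtᵢ = 7.65 + 1.26 + 5.71 = 14.62.
Posterior ∝ λ^5e^(−8λ) · λ^3e^(−14.62λ) = λ^8e^(−22.62λ), i.e. Gamma(9, 22.62).
Mode = (a−1)/b = 8/22.62 ≈ 0.3537.

λ̂_MAP = 0.3537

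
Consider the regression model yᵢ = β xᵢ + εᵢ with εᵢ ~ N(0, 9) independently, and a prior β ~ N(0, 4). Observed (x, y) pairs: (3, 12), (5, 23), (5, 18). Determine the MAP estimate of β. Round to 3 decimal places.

log p(β | y) = −Σ(yᵢ − βxᵢ)²/(2·9) − β²/(2·4) + const.
Setting the derivative to zero: Σxᵢ(yᵢ − βxᵢ)/9 − β/4 = 0, so β = Σxᵢyᵢ / (Σxᵢ² + σ²/τ²).
Σxᵢyᵢ = 3·12 + 5·23 + 5·18 = 241; Σxᵢ² = 59; σ²/τ² = 2.25.
β̂_MAP = 241 / (59 + 2.25) = 241/61.25 ≈ 3.935.

β̂_MAP = 3.935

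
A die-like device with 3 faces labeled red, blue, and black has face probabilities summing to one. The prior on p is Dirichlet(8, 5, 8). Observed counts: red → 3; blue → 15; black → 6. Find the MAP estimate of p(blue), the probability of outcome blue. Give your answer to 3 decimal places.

The posterior is Dirichlet(αᵢ + nᵢ) = Dirichlet(11, 20, 14).
For a Dirichlet(a₁,…,a_K) with all aᵢ > 1, the mode has j-th component (aⱼ − 1)/(Σaᵢ − K).
Here Σaᵢ = 45 and K = 3, so p(blue) = (20 − 1)/(45 − 3) = 19/42 ≈ 0.452.

MAP estimate of p(blue) = 0.452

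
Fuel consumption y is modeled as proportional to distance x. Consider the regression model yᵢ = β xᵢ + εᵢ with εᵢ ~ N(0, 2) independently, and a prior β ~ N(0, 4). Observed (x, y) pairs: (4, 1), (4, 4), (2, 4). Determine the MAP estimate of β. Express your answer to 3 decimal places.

β̂_MAP = 0.767

log p(β | y) = −Σ(yᵢ − βxᵢ)²/(2·2) − β²/(2·4) + const.
Setting the derivative to zero: Σxᵢ(yᵢ − βxᵢ)/2 − β/4 = 0, so β = Σxᵢyᵢ / (Σxᵢ² + σ²/τ²).
Σxᵢyᵢ = 4·1 + 4·4 + 2·4 = 28; Σxᵢ² = 36; σ²/τ² = 0.5.
β̂_MAP = 28 / (36 + 0.5) = 28/36.5 ≈ 0.767.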